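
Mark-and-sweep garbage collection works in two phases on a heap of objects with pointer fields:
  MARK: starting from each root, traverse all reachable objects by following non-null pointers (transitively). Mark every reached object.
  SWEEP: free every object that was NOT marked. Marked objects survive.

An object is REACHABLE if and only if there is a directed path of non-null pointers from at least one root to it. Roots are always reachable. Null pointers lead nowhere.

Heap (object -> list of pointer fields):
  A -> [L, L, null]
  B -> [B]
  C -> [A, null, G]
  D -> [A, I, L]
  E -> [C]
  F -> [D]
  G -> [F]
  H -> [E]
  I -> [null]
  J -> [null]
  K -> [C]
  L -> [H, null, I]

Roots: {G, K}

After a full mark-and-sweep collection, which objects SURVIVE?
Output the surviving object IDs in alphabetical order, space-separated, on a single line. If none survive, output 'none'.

Answer: A C D E F G H I K L

Derivation:
Roots: G K
Mark G: refs=F, marked=G
Mark K: refs=C, marked=G K
Mark F: refs=D, marked=F G K
Mark C: refs=A null G, marked=C F G K
Mark D: refs=A I L, marked=C D F G K
Mark A: refs=L L null, marked=A C D F G K
Mark I: refs=null, marked=A C D F G I K
Mark L: refs=H null I, marked=A C D F G I K L
Mark H: refs=E, marked=A C D F G H I K L
Mark E: refs=C, marked=A C D E F G H I K L
Unmarked (collected): B J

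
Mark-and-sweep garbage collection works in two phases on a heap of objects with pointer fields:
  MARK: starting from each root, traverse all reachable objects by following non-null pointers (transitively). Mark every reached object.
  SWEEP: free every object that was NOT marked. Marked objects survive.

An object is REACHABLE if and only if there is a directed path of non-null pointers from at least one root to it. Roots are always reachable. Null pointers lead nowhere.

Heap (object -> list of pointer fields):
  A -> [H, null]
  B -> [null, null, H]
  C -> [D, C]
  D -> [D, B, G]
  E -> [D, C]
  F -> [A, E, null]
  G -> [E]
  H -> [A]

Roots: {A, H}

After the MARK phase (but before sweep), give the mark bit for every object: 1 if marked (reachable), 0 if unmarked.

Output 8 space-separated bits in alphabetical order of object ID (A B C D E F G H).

Roots: A H
Mark A: refs=H null, marked=A
Mark H: refs=A, marked=A H
Unmarked (collected): B C D E F G

Answer: 1 0 0 0 0 0 0 1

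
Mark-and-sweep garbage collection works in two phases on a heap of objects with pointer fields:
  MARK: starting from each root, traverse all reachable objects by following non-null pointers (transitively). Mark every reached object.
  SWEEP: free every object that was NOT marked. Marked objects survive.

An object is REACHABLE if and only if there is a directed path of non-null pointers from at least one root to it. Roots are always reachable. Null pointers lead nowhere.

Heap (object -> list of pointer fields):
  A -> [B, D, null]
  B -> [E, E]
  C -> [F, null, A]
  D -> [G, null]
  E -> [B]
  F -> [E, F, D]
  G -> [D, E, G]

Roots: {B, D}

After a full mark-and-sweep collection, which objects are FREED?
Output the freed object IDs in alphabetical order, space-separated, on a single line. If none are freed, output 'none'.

Answer: A C F

Derivation:
Roots: B D
Mark B: refs=E E, marked=B
Mark D: refs=G null, marked=B D
Mark E: refs=B, marked=B D E
Mark G: refs=D E G, marked=B D E G
Unmarked (collected): A C F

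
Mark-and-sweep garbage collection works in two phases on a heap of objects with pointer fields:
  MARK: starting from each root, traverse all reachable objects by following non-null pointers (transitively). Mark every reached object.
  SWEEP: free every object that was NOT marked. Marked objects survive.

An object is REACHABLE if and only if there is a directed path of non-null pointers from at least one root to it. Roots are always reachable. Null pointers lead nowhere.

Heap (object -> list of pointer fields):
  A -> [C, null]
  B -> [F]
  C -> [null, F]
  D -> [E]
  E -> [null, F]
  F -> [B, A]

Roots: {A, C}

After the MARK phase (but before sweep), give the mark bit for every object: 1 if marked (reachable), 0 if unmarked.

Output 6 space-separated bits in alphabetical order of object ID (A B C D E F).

Roots: A C
Mark A: refs=C null, marked=A
Mark C: refs=null F, marked=A C
Mark F: refs=B A, marked=A C F
Mark B: refs=F, marked=A B C F
Unmarked (collected): D E

Answer: 1 1 1 0 0 1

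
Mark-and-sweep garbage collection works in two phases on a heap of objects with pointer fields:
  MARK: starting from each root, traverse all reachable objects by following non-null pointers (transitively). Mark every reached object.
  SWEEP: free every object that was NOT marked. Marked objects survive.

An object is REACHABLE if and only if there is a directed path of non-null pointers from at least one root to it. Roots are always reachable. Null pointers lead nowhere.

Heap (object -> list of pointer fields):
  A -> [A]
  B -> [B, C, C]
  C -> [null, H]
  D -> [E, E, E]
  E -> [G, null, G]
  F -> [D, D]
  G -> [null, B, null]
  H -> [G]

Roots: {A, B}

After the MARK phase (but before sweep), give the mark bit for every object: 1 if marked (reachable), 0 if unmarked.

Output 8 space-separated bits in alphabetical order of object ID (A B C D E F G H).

Answer: 1 1 1 0 0 0 1 1

Derivation:
Roots: A B
Mark A: refs=A, marked=A
Mark B: refs=B C C, marked=A B
Mark C: refs=null H, marked=A B C
Mark H: refs=G, marked=A B C H
Mark G: refs=null B null, marked=A B C G H
Unmarked (collected): D E F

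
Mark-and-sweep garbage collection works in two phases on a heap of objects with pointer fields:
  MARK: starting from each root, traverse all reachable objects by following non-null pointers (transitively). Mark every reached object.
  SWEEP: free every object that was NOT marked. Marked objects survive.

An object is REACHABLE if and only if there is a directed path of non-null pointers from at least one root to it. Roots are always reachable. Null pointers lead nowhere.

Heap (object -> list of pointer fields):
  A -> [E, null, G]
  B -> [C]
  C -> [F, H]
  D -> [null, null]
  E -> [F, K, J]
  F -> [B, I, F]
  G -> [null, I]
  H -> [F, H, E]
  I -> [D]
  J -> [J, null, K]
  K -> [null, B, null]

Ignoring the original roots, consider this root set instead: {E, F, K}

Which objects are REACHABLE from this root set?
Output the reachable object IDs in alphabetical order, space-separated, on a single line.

Answer: B C D E F H I J K

Derivation:
Roots: E F K
Mark E: refs=F K J, marked=E
Mark F: refs=B I F, marked=E F
Mark K: refs=null B null, marked=E F K
Mark J: refs=J null K, marked=E F J K
Mark B: refs=C, marked=B E F J K
Mark I: refs=D, marked=B E F I J K
Mark C: refs=F H, marked=B C E F I J K
Mark D: refs=null null, marked=B C D E F I J K
Mark H: refs=F H E, marked=B C D E F H I J K
Unmarked (collected): A G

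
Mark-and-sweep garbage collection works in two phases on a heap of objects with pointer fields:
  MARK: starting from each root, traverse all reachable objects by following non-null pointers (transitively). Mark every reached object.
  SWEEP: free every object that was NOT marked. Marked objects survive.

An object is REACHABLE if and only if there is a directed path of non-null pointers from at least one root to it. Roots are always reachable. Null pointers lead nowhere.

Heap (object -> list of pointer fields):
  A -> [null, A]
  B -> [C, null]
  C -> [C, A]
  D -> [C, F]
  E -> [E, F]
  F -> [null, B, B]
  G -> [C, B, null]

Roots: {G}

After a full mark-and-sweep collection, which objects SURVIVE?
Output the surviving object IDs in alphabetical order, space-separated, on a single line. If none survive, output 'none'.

Roots: G
Mark G: refs=C B null, marked=G
Mark C: refs=C A, marked=C G
Mark B: refs=C null, marked=B C G
Mark A: refs=null A, marked=A B C G
Unmarked (collected): D E F

Answer: A B C G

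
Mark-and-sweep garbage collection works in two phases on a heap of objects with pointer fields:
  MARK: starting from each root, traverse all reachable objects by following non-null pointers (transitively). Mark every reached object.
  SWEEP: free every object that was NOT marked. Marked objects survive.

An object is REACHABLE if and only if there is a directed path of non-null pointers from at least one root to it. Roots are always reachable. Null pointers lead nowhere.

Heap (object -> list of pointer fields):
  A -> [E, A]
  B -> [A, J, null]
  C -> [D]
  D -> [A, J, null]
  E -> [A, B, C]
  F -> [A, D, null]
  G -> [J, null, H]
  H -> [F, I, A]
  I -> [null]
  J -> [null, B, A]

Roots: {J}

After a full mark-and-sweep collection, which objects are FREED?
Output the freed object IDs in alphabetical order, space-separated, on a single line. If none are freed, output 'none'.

Answer: F G H I

Derivation:
Roots: J
Mark J: refs=null B A, marked=J
Mark B: refs=A J null, marked=B J
Mark A: refs=E A, marked=A B J
Mark E: refs=A B C, marked=A B E J
Mark C: refs=D, marked=A B C E J
Mark D: refs=A J null, marked=A B C D E J
Unmarked (collected): F G H I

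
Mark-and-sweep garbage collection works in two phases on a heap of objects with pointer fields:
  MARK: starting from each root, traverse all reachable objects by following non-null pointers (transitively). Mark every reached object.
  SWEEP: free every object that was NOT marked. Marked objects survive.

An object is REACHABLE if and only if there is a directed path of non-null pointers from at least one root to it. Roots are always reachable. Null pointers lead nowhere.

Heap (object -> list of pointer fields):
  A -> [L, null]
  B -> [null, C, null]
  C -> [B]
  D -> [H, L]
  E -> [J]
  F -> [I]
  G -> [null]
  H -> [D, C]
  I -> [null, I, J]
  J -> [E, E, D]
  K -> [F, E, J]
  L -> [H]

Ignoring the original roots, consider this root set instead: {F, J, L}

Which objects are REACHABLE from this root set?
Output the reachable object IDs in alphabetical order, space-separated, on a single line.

Roots: F J L
Mark F: refs=I, marked=F
Mark J: refs=E E D, marked=F J
Mark L: refs=H, marked=F J L
Mark I: refs=null I J, marked=F I J L
Mark E: refs=J, marked=E F I J L
Mark D: refs=H L, marked=D E F I J L
Mark H: refs=D C, marked=D E F H I J L
Mark C: refs=B, marked=C D E F H I J L
Mark B: refs=null C null, marked=B C D E F H I J L
Unmarked (collected): A G K

Answer: B C D E F H I J L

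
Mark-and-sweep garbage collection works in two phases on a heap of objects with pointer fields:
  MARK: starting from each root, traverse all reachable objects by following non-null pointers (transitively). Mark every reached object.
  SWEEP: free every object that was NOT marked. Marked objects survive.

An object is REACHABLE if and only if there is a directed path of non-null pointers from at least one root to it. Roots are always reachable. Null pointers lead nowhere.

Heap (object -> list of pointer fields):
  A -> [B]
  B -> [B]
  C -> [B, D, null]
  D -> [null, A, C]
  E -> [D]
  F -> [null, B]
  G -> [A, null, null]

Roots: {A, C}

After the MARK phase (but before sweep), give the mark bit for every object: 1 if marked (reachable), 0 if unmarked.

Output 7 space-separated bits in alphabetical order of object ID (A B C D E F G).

Answer: 1 1 1 1 0 0 0

Derivation:
Roots: A C
Mark A: refs=B, marked=A
Mark C: refs=B D null, marked=A C
Mark B: refs=B, marked=A B C
Mark D: refs=null A C, marked=A B C D
Unmarked (collected): E F G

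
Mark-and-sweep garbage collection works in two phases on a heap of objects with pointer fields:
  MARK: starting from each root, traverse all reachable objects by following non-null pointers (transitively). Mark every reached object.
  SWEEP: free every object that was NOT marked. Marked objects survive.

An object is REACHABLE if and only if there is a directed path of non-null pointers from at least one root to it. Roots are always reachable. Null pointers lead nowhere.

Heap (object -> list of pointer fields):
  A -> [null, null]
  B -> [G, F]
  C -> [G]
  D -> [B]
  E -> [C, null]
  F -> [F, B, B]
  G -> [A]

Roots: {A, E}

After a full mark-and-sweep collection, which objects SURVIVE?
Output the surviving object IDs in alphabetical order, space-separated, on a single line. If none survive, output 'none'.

Answer: A C E G

Derivation:
Roots: A E
Mark A: refs=null null, marked=A
Mark E: refs=C null, marked=A E
Mark C: refs=G, marked=A C E
Mark G: refs=A, marked=A C E G
Unmarked (collected): B D F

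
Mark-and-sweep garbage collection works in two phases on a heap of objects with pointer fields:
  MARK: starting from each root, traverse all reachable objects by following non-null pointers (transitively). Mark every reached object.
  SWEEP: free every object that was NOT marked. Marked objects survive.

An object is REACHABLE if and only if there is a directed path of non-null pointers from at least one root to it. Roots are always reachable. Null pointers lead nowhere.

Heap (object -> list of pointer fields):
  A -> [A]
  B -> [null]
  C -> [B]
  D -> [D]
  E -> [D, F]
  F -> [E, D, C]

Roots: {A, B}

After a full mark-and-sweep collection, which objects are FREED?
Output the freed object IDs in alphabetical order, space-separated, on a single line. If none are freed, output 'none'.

Roots: A B
Mark A: refs=A, marked=A
Mark B: refs=null, marked=A B
Unmarked (collected): C D E F

Answer: C D E F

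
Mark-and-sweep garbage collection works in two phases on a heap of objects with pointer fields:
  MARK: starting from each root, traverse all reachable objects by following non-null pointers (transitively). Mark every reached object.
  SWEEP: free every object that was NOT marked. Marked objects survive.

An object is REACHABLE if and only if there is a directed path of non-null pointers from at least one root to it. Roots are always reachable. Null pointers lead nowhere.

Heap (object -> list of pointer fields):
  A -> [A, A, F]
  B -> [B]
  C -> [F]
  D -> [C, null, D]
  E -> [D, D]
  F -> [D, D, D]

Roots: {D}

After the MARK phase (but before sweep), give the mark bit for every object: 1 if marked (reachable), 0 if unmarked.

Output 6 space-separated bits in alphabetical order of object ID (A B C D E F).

Roots: D
Mark D: refs=C null D, marked=D
Mark C: refs=F, marked=C D
Mark F: refs=D D D, marked=C D F
Unmarked (collected): A B E

Answer: 0 0 1 1 0 1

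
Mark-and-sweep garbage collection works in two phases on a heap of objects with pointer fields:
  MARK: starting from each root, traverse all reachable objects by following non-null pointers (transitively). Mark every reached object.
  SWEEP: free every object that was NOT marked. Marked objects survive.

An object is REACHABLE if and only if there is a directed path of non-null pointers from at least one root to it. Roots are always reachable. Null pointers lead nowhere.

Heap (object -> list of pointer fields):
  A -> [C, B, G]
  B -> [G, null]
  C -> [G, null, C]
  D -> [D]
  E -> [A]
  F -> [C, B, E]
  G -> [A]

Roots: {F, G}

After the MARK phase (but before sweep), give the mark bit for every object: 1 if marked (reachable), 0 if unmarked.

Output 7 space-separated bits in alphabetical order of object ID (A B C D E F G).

Answer: 1 1 1 0 1 1 1

Derivation:
Roots: F G
Mark F: refs=C B E, marked=F
Mark G: refs=A, marked=F G
Mark C: refs=G null C, marked=C F G
Mark B: refs=G null, marked=B C F G
Mark E: refs=A, marked=B C E F G
Mark A: refs=C B G, marked=A B C E F G
Unmarked (collected): D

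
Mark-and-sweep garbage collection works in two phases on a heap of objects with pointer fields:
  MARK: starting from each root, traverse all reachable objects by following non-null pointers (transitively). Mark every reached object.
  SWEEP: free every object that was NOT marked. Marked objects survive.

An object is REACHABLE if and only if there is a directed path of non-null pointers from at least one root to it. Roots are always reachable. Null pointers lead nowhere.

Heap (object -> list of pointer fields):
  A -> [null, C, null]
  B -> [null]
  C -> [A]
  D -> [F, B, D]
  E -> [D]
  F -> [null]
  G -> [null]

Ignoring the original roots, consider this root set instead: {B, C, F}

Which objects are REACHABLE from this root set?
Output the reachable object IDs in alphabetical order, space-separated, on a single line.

Roots: B C F
Mark B: refs=null, marked=B
Mark C: refs=A, marked=B C
Mark F: refs=null, marked=B C F
Mark A: refs=null C null, marked=A B C F
Unmarked (collected): D E G

Answer: A B C F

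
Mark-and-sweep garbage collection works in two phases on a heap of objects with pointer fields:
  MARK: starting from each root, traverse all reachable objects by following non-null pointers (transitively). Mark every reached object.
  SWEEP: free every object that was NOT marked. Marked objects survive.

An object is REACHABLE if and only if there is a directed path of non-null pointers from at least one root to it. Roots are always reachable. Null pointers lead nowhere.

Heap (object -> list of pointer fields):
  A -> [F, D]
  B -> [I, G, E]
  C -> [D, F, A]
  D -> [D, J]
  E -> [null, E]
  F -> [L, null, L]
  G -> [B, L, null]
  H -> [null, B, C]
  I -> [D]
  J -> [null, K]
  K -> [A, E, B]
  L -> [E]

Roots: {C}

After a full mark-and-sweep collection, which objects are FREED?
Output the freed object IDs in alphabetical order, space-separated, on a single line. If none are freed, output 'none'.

Answer: H

Derivation:
Roots: C
Mark C: refs=D F A, marked=C
Mark D: refs=D J, marked=C D
Mark F: refs=L null L, marked=C D F
Mark A: refs=F D, marked=A C D F
Mark J: refs=null K, marked=A C D F J
Mark L: refs=E, marked=A C D F J L
Mark K: refs=A E B, marked=A C D F J K L
Mark E: refs=null E, marked=A C D E F J K L
Mark B: refs=I G E, marked=A B C D E F J K L
Mark I: refs=D, marked=A B C D E F I J K L
Mark G: refs=B L null, marked=A B C D E F G I J K L
Unmarked (collected): H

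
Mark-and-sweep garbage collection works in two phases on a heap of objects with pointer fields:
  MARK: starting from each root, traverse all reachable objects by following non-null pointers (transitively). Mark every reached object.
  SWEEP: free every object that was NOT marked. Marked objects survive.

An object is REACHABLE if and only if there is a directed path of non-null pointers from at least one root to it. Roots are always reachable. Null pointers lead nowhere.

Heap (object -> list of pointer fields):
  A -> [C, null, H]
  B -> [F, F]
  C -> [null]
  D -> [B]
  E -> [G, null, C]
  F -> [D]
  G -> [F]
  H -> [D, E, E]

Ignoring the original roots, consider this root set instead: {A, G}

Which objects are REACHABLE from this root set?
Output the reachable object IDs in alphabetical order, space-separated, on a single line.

Answer: A B C D E F G H

Derivation:
Roots: A G
Mark A: refs=C null H, marked=A
Mark G: refs=F, marked=A G
Mark C: refs=null, marked=A C G
Mark H: refs=D E E, marked=A C G H
Mark F: refs=D, marked=A C F G H
Mark D: refs=B, marked=A C D F G H
Mark E: refs=G null C, marked=A C D E F G H
Mark B: refs=F F, marked=A B C D E F G H
Unmarked (collected): (none)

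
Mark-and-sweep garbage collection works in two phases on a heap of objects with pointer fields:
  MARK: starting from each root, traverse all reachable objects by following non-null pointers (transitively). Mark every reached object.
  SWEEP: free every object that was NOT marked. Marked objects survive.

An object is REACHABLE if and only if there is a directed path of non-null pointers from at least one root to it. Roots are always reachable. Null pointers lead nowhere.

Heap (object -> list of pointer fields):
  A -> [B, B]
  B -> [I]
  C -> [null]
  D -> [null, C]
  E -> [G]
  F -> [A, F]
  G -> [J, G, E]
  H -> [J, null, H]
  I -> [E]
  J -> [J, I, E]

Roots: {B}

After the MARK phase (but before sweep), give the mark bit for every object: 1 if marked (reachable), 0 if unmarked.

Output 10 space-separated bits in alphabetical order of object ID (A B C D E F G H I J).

Answer: 0 1 0 0 1 0 1 0 1 1

Derivation:
Roots: B
Mark B: refs=I, marked=B
Mark I: refs=E, marked=B I
Mark E: refs=G, marked=B E I
Mark G: refs=J G E, marked=B E G I
Mark J: refs=J I E, marked=B E G I J
Unmarked (collected): A C D F H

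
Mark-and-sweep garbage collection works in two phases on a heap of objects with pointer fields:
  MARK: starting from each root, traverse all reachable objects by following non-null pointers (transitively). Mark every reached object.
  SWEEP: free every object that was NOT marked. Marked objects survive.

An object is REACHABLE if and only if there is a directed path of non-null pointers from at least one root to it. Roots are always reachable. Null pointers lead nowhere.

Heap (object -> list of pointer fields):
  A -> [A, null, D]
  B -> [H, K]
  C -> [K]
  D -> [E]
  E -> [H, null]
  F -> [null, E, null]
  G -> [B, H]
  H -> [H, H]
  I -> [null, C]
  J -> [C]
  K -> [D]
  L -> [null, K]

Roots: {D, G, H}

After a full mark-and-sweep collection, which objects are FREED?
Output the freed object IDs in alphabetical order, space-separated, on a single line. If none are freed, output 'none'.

Answer: A C F I J L

Derivation:
Roots: D G H
Mark D: refs=E, marked=D
Mark G: refs=B H, marked=D G
Mark H: refs=H H, marked=D G H
Mark E: refs=H null, marked=D E G H
Mark B: refs=H K, marked=B D E G H
Mark K: refs=D, marked=B D E G H K
Unmarked (collected): A C F I J L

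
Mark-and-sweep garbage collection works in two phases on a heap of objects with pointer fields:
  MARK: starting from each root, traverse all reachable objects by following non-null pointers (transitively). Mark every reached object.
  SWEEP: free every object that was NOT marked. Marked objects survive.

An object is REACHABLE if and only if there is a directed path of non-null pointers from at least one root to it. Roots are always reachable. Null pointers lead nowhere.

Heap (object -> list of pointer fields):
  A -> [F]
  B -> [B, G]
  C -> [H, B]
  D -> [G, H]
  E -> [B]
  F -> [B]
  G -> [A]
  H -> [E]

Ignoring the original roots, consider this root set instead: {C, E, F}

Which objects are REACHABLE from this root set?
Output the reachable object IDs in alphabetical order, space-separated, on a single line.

Roots: C E F
Mark C: refs=H B, marked=C
Mark E: refs=B, marked=C E
Mark F: refs=B, marked=C E F
Mark H: refs=E, marked=C E F H
Mark B: refs=B G, marked=B C E F H
Mark G: refs=A, marked=B C E F G H
Mark A: refs=F, marked=A B C E F G H
Unmarked (collected): D

Answer: A B C E F G H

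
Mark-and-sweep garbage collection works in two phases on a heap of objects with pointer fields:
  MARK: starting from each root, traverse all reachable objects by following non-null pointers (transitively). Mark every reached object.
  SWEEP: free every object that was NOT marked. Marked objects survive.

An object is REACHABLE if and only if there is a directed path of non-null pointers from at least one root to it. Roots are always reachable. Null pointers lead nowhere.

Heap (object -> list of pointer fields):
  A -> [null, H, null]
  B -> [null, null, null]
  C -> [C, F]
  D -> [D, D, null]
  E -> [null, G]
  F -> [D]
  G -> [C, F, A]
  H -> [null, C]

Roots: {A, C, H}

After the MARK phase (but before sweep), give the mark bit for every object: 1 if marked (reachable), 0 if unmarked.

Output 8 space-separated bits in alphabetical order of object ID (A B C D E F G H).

Roots: A C H
Mark A: refs=null H null, marked=A
Mark C: refs=C F, marked=A C
Mark H: refs=null C, marked=A C H
Mark F: refs=D, marked=A C F H
Mark D: refs=D D null, marked=A C D F H
Unmarked (collected): B E G

Answer: 1 0 1 1 0 1 0 1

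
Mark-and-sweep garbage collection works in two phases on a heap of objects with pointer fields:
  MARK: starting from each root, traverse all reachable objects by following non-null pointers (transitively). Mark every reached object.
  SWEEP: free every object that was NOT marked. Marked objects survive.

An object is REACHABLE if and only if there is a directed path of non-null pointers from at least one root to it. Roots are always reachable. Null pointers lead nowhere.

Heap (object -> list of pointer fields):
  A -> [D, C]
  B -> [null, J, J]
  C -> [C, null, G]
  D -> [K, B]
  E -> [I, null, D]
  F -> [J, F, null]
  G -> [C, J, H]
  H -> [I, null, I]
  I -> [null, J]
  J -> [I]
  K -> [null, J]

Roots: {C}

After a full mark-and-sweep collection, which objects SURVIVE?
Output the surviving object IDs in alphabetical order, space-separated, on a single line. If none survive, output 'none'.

Answer: C G H I J

Derivation:
Roots: C
Mark C: refs=C null G, marked=C
Mark G: refs=C J H, marked=C G
Mark J: refs=I, marked=C G J
Mark H: refs=I null I, marked=C G H J
Mark I: refs=null J, marked=C G H I J
Unmarked (collected): A B D E F K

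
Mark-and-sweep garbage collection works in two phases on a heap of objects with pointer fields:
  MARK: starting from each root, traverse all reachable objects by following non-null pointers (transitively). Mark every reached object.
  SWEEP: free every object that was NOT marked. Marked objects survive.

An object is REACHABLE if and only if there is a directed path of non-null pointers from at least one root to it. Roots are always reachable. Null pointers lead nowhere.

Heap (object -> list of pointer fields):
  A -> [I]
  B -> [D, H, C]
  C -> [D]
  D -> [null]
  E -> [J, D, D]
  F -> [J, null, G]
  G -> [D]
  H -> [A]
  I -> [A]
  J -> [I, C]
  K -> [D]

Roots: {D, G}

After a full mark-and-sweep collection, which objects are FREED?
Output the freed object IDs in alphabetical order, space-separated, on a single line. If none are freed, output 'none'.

Roots: D G
Mark D: refs=null, marked=D
Mark G: refs=D, marked=D G
Unmarked (collected): A B C E F H I J K

Answer: A B C E F H I J K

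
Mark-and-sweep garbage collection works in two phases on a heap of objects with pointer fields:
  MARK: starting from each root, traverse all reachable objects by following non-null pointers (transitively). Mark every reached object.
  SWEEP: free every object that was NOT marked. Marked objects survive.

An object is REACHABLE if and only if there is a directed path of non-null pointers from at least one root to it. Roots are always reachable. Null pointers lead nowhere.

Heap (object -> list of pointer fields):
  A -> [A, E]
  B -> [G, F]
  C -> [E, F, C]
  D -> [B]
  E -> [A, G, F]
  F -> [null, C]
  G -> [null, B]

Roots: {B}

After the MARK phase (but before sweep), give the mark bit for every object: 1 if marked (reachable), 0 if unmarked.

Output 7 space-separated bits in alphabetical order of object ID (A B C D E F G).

Answer: 1 1 1 0 1 1 1

Derivation:
Roots: B
Mark B: refs=G F, marked=B
Mark G: refs=null B, marked=B G
Mark F: refs=null C, marked=B F G
Mark C: refs=E F C, marked=B C F G
Mark E: refs=A G F, marked=B C E F G
Mark A: refs=A E, marked=A B C E F G
Unmarked (collected): D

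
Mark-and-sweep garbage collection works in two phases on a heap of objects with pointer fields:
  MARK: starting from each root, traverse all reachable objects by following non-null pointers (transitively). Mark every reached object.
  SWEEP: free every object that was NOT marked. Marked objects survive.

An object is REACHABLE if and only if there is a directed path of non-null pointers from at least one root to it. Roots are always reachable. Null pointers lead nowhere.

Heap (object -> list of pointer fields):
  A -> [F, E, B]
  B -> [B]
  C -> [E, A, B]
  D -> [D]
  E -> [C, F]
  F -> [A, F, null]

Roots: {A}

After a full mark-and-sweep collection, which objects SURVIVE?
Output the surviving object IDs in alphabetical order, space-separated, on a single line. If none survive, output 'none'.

Answer: A B C E F

Derivation:
Roots: A
Mark A: refs=F E B, marked=A
Mark F: refs=A F null, marked=A F
Mark E: refs=C F, marked=A E F
Mark B: refs=B, marked=A B E F
Mark C: refs=E A B, marked=A B C E F
Unmarked (collected): D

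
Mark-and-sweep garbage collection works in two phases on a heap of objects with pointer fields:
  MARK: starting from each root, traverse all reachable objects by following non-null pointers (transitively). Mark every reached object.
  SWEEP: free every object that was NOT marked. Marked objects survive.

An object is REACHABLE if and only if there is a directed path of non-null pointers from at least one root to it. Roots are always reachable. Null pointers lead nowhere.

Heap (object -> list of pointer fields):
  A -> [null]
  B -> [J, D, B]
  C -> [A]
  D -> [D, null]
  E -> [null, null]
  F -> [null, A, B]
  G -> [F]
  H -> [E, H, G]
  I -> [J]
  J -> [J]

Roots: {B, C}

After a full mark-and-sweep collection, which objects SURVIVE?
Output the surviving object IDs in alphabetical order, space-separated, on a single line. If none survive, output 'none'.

Answer: A B C D J

Derivation:
Roots: B C
Mark B: refs=J D B, marked=B
Mark C: refs=A, marked=B C
Mark J: refs=J, marked=B C J
Mark D: refs=D null, marked=B C D J
Mark A: refs=null, marked=A B C D J
Unmarked (collected): E F G H I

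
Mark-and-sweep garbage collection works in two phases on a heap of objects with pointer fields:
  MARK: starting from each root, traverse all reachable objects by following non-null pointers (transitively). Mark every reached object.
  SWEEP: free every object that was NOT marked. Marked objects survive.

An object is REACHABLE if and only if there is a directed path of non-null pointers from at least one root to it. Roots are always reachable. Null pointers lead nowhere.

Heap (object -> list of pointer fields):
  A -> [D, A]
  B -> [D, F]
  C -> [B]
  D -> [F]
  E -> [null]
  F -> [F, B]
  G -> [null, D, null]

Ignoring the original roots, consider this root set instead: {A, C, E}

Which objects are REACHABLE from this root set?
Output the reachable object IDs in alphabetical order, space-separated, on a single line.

Answer: A B C D E F

Derivation:
Roots: A C E
Mark A: refs=D A, marked=A
Mark C: refs=B, marked=A C
Mark E: refs=null, marked=A C E
Mark D: refs=F, marked=A C D E
Mark B: refs=D F, marked=A B C D E
Mark F: refs=F B, marked=A B C D E F
Unmarked (collected): G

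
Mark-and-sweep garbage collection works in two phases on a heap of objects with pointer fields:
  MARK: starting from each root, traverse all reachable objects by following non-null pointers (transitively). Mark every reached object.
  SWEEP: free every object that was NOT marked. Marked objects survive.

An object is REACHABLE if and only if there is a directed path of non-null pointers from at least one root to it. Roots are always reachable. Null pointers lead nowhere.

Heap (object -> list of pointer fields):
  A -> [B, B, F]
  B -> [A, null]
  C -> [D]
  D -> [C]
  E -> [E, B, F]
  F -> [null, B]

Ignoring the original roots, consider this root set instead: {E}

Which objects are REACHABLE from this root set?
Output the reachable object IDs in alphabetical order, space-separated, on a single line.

Roots: E
Mark E: refs=E B F, marked=E
Mark B: refs=A null, marked=B E
Mark F: refs=null B, marked=B E F
Mark A: refs=B B F, marked=A B E F
Unmarked (collected): C D

Answer: A B E F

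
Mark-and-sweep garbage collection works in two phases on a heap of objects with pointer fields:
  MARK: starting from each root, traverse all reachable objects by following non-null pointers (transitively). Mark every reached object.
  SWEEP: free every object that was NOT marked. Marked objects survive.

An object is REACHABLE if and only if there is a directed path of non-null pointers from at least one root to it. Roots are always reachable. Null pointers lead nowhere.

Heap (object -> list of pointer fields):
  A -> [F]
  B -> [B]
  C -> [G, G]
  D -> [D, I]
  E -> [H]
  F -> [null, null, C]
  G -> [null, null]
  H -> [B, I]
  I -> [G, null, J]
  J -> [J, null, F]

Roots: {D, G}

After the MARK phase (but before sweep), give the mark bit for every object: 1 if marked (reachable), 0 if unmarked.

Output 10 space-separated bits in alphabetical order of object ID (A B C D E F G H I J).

Roots: D G
Mark D: refs=D I, marked=D
Mark G: refs=null null, marked=D G
Mark I: refs=G null J, marked=D G I
Mark J: refs=J null F, marked=D G I J
Mark F: refs=null null C, marked=D F G I J
Mark C: refs=G G, marked=C D F G I J
Unmarked (collected): A B E H

Answer: 0 0 1 1 0 1 1 0 1 1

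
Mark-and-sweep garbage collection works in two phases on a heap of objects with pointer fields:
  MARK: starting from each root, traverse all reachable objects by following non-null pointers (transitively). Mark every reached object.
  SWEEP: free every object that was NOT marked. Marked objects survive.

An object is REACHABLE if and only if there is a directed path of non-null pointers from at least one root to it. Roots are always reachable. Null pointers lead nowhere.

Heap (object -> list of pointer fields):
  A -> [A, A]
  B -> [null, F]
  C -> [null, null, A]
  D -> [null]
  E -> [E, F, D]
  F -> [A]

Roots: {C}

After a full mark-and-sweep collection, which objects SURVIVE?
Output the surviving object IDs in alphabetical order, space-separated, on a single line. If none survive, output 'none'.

Roots: C
Mark C: refs=null null A, marked=C
Mark A: refs=A A, marked=A C
Unmarked (collected): B D E F

Answer: A C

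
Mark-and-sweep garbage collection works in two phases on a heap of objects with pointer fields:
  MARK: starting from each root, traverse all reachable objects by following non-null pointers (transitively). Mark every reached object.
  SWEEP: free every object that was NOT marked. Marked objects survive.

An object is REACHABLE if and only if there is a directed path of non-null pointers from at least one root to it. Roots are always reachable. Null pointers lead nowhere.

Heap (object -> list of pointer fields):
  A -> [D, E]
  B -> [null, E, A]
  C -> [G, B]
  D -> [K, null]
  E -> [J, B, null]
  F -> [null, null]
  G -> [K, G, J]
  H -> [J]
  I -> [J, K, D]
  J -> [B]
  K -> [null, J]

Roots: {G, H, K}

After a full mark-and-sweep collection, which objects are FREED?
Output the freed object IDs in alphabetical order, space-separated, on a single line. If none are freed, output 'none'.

Roots: G H K
Mark G: refs=K G J, marked=G
Mark H: refs=J, marked=G H
Mark K: refs=null J, marked=G H K
Mark J: refs=B, marked=G H J K
Mark B: refs=null E A, marked=B G H J K
Mark E: refs=J B null, marked=B E G H J K
Mark A: refs=D E, marked=A B E G H J K
Mark D: refs=K null, marked=A B D E G H J K
Unmarked (collected): C F I

Answer: C F I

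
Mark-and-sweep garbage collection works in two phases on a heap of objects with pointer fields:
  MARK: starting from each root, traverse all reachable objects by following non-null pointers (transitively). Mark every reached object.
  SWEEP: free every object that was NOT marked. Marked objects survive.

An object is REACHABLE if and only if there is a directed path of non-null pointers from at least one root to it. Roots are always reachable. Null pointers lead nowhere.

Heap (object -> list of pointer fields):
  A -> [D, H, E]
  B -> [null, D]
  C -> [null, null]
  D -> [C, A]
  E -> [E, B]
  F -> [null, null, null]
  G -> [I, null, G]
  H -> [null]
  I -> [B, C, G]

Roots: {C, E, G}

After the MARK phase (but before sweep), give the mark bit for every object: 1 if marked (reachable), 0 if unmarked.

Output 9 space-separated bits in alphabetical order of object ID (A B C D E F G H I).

Roots: C E G
Mark C: refs=null null, marked=C
Mark E: refs=E B, marked=C E
Mark G: refs=I null G, marked=C E G
Mark B: refs=null D, marked=B C E G
Mark I: refs=B C G, marked=B C E G I
Mark D: refs=C A, marked=B C D E G I
Mark A: refs=D H E, marked=A B C D E G I
Mark H: refs=null, marked=A B C D E G H I
Unmarked (collected): F

Answer: 1 1 1 1 1 0 1 1 1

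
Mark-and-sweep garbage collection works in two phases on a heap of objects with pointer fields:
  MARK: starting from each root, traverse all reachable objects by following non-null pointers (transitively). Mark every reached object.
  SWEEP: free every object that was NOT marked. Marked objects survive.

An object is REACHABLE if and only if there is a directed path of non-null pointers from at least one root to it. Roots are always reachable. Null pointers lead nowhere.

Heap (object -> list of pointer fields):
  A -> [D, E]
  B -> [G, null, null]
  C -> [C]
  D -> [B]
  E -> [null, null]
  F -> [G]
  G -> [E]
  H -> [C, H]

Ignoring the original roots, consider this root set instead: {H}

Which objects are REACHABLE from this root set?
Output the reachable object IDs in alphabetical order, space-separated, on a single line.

Answer: C H

Derivation:
Roots: H
Mark H: refs=C H, marked=H
Mark C: refs=C, marked=C H
Unmarked (collected): A B D E F G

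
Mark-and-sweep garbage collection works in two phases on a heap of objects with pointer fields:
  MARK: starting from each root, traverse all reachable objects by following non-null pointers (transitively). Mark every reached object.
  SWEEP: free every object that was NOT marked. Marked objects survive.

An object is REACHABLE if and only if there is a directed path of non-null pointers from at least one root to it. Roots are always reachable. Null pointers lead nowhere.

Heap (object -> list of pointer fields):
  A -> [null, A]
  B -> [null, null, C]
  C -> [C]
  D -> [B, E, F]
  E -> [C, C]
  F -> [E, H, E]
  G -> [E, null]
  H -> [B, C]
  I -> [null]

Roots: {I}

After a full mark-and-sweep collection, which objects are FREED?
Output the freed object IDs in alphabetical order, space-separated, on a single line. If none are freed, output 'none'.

Answer: A B C D E F G H

Derivation:
Roots: I
Mark I: refs=null, marked=I
Unmarked (collected): A B C D E F G H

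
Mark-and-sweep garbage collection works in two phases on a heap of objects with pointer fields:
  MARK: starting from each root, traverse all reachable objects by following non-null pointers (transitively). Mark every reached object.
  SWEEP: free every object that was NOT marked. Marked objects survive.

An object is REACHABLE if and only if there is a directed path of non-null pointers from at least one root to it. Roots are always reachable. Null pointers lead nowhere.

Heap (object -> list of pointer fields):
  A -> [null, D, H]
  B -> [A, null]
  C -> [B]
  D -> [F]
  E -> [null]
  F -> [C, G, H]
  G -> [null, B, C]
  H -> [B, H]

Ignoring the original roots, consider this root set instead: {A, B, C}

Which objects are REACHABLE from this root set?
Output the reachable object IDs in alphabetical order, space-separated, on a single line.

Roots: A B C
Mark A: refs=null D H, marked=A
Mark B: refs=A null, marked=A B
Mark C: refs=B, marked=A B C
Mark D: refs=F, marked=A B C D
Mark H: refs=B H, marked=A B C D H
Mark F: refs=C G H, marked=A B C D F H
Mark G: refs=null B C, marked=A B C D F G H
Unmarked (collected): E

Answer: A B C D F G H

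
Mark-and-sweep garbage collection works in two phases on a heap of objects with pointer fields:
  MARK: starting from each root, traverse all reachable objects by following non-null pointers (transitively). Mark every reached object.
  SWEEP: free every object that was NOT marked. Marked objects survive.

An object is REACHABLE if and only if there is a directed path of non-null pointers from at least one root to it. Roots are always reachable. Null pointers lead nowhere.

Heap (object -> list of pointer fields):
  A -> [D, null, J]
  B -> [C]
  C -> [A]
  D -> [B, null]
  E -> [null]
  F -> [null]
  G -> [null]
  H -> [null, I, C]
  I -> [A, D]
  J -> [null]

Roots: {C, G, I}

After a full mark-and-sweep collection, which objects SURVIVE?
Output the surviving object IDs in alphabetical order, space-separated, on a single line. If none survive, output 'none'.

Roots: C G I
Mark C: refs=A, marked=C
Mark G: refs=null, marked=C G
Mark I: refs=A D, marked=C G I
Mark A: refs=D null J, marked=A C G I
Mark D: refs=B null, marked=A C D G I
Mark J: refs=null, marked=A C D G I J
Mark B: refs=C, marked=A B C D G I J
Unmarked (collected): E F H

Answer: A B C D G I J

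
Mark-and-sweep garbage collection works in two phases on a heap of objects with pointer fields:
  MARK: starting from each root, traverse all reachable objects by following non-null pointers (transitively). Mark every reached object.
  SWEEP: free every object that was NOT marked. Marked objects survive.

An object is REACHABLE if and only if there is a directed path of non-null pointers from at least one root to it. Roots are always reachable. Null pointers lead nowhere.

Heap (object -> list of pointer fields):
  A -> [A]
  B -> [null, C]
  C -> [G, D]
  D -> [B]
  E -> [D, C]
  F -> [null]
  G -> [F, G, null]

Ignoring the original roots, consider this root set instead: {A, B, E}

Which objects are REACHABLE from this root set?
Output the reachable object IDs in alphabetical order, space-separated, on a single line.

Answer: A B C D E F G

Derivation:
Roots: A B E
Mark A: refs=A, marked=A
Mark B: refs=null C, marked=A B
Mark E: refs=D C, marked=A B E
Mark C: refs=G D, marked=A B C E
Mark D: refs=B, marked=A B C D E
Mark G: refs=F G null, marked=A B C D E G
Mark F: refs=null, marked=A B C D E F G
Unmarked (collected): (none)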